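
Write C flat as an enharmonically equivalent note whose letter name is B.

Plain B sits at the same pitch as Cb, so on the letter B the same pitch needs a natural: B.

B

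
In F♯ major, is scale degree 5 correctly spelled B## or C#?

Each scale degree takes a distinct letter name. Degree 5 of a scale on F must use the letter C.
C# and B## are enharmonically the same pitch, but only C# uses the letter C, so it is the correct spelling here.

C#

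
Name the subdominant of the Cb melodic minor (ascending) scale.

Fb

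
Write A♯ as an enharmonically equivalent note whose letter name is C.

A# is pitch class 10. The letter C alone is pitch class 0.
To reach pitch class 10 from C requires an offset of -2 semitones, i.e. double flat: Cbb.

Cbb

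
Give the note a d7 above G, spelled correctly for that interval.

A seventh above G lands on the letter F.
A diminished seventh spans 9 semitones, so G moves to pitch class 4. On the letter F that is Fb.

Fb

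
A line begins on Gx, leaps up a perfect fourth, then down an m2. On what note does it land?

A perfect fourth up from G## is C## (letter C, 5 semitones up).
A minor second down from C## is B## (letter B, 1 semitone down).

B##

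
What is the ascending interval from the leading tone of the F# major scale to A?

diminished fourth

The leading tone of F# major is E#.
E# up to A: letters E→A make it a fourth; 4 semitones makes it diminished.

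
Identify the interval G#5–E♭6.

Counting letters G–A–B–C–D–E gives a sixth.
G#→Eb = 7 semitones, 2 narrower than the major sixth (9), so diminished.

diminished sixth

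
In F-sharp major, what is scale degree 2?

Degree 2 takes the letter 1 step above F, which is G.
In major, degree 2 sits 2 semitones above the tonic. F# + 2 semitones is pitch class 8, spelled on G as G#.

G#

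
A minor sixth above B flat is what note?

B up a major sixth is G#, so the target letter is G.
From Bb, a minor sixth is 8 semitones up: Gb.

Gb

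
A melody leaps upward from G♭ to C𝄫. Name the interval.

diminished fourth

Counting letters G–A–B–C gives a fourth.
Gb→Cbb = 4 semitones, 1 narrower than the perfect fourth (5), so diminished.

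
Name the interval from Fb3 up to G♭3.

major second

Counting letters F–G gives a second.
Fb→Gb = 2 semitones, exactly the major second.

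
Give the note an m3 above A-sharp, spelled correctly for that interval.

C#

A third above A lands on the letter C.
A minor third spans 3 semitones, so A# moves to pitch class 1. On the letter C that is C#.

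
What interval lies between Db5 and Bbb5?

minor sixth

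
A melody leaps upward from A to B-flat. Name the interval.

minor second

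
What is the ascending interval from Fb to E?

Counting letters F–G–A–B–C–D–E gives a seventh.
Fb→E = 12 semitones, 1 wider than the major seventh (11), so augmented.

augmented seventh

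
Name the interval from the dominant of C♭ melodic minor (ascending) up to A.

augmented second

The dominant of Cb melodic minor (ascending) is Gb.
Gb up to A: letters G→A make it a second; 3 semitones makes it augmented.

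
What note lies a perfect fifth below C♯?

C down a perfect fifth is F, so the target letter is F.
From C#, a perfect fifth is 7 semitones down: F#.

F#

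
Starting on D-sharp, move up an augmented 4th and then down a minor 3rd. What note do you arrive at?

E##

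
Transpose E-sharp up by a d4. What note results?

A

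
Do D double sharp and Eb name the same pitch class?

No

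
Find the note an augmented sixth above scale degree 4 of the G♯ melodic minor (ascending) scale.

Scale degree 4 of G# melodic minor (ascending) is C#.
An augmented sixth (10 semitones) above C# lands on the letter A, giving A##.

A##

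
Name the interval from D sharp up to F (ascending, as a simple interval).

diminished third

Counting letters D–E–F gives a third.
D#→F = 2 semitones, 2 narrower than the major third (4), so diminished.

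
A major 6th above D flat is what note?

Bb

D up a major sixth is B, so the target letter is B.
From Db, a major sixth is 9 semitones up: Bb.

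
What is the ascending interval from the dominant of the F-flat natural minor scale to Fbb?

diminished fourth

The dominant of Fb natural minor is Cb.
Cb up to Fbb: letters C→F make it a fourth; 4 semitones makes it diminished.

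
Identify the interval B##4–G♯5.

diminished sixth

Counting letters B–C–D–E–F–G gives a sixth.
B##→G# = 7 semitones, 2 narrower than the major sixth (9), so diminished.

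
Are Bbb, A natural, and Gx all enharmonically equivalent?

Yes

Bbb = pitch class 9 and A = pitch class 9 and G## = pitch class 9 — the same pitch class, so they are enharmonic equivalents.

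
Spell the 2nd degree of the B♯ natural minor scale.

C##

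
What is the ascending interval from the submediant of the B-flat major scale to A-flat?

minor second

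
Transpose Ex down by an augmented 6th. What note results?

G#

E down a major sixth is G, so the target letter is G.
From E##, an augmented sixth is 10 semitones down: G#.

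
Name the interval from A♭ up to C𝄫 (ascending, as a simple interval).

diminished third

The letter names run A→C, a span of 2 letter steps, so the interval is some kind of third.
Ab to Cbb is 2 semitones. A major third is 4, so 2 makes it diminished.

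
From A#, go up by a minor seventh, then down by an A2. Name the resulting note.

A minor seventh up from A# is G# (letter G, 10 semitones up).
An augmented second down from G# is F (letter F, 3 semitones down).

F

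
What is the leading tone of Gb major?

The Gb major scale runs Gb Ab Bb Cb Db Eb F.
Degree 7 is F.

F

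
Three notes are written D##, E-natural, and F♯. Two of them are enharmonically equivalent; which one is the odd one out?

F#

In 12-tone equal temperament, enharmonic equivalents share a pitch class. D## is pitch class 4; E is pitch class 4; F# is pitch class 6.
D## and E share pitch class 4, while F# is pitch class 6.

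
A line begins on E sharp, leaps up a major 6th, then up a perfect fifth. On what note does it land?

G##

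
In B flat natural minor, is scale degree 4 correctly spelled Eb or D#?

Eb

Each scale degree takes a distinct letter name. Degree 4 of a scale on B must use the letter E.
Eb and D# are enharmonically the same pitch, but only Eb uses the letter E, so it is the correct spelling here.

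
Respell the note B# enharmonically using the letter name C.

B# is pitch class 0. The letter C alone is pitch class 0.
Pitch class 0 on C needs no accidental: C.

C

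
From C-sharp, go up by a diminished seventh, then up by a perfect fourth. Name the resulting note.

Eb

A diminished seventh up from C# is Bb (letter B, 9 semitones up).
A perfect fourth up from Bb is Eb (letter E, 5 semitones up).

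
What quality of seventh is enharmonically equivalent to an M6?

diminished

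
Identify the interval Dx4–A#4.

The letter names run D→A, a span of 4 letter steps, so the interval is some kind of fifth.
D## to A# is 6 semitones. A perfect fifth is 7, so 6 makes it diminished.

diminished fifth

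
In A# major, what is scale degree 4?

D#

The A# major scale runs A# B# C## D# E# F## G##.
Degree 4 is D#.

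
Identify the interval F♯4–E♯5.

major seventh

Counting letters F–G–A–B–C–D–E gives a seventh.
F#→E# = 11 semitones, exactly the major seventh.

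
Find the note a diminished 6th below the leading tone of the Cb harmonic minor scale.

The leading tone of Cb harmonic minor is Bb.
A diminished sixth (7 semitones) below Bb lands on the letter D, giving D#.

D#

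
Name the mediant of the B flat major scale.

The Bb major scale runs Bb C D Eb F G A.
Degree 3 is D.

D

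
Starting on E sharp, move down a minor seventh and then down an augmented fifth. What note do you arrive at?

B

A minor seventh down from E# is F## (letter F, 10 semitones down).
An augmented fifth down from F## is B (letter B, 8 semitones down).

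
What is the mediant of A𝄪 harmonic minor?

C##

Degree 3 takes the letter 2 steps above A, which is C.
In harmonic minor, degree 3 sits 3 semitones above the tonic. A## + 3 semitones is pitch class 2, spelled on C as C##.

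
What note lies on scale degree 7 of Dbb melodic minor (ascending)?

Cb

Degree 7 takes the letter 6 steps above D, which is C.
In melodic minor (ascending), degree 7 sits 11 semitones above the tonic. Dbb + 11 semitones is pitch class 11, spelled on C as Cb.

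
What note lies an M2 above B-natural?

C#

B up a major second is C#, so the target letter is C.
From B, a major second is 2 semitones up: C#.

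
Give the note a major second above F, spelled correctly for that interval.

G

F up a major second is G, so the target letter is G.
From F, a major second is 2 semitones up: G.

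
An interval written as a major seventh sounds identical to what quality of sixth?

doubly augmented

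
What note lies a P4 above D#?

G#

A fourth above D lands on the letter G.
A perfect fourth spans 5 semitones, so D# moves to pitch class 8. On the letter G that is G#.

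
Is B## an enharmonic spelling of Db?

B## is pitch class 1; Db is pitch class 1.
All spellings map to pitch class 1, so they are enharmonically equivalent.

Yes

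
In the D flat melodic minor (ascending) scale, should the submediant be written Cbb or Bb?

Each scale degree takes a distinct letter name. Degree 6 of a scale on D must use the letter B.
Bb and Cbb are enharmonically the same pitch, but only Bb uses the letter B, so it is the correct spelling here.

Bb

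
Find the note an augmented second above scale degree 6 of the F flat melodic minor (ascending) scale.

E

Scale degree 6 of Fb melodic minor (ascending) is Db.
An augmented second (3 semitones) above Db lands on the letter E, giving E.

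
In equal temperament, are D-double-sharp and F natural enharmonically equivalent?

No

Two spellings are enharmonically equivalent only if they share a pitch class.
Here D## → 4, F → 5; 4 ≠ 5, so they are not.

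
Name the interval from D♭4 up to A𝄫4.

diminished fifth

The letter names run D→A, a span of 4 letter steps, so the interval is some kind of fifth.
Db to Abb is 6 semitones. A perfect fifth is 7, so 6 makes it diminished.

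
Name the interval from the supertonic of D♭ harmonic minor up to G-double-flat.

The supertonic of Db harmonic minor is Eb.
Eb up to Gbb: letters E→G make it a third; 2 semitones makes it diminished.

diminished third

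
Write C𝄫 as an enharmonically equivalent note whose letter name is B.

Bb

Plain B sits 1 semitone above Cbb, so on the letter B the same pitch needs a flat: Bb.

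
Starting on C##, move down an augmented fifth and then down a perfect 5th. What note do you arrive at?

B

An augmented fifth down from C## is F# (letter F, 8 semitones down).
A perfect fifth down from F# is B (letter B, 7 semitones down).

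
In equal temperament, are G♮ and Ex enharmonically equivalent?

No

G is pitch class 7; E## is pitch class 6.
The pitch classes differ (7 vs. 6), so they are not enharmonic equivalents.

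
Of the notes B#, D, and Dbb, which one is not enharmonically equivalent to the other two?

D

In 12-tone equal temperament, enharmonic equivalents share a pitch class. B# is pitch class 0; D is pitch class 2; Dbb is pitch class 0.
B# and Dbb share pitch class 0, while D is pitch class 2.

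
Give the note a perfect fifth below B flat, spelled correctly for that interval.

B down a perfect fifth is E, so the target letter is E.
From Bb, a perfect fifth is 7 semitones down: Eb.

Eb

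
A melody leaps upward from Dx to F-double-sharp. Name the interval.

minor third

Counting letters D–E–F gives a third.
D##→F## = 3 semitones, 1 narrower than the major third (4), so minor.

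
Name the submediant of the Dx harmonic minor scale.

B#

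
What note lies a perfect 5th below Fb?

F down a perfect fifth is Bb, so the target letter is B.
From Fb, a perfect fifth is 7 semitones down: Bbb.

Bbb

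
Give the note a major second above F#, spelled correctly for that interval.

A second above F lands on the letter G.
A major second spans 2 semitones, so F# moves to pitch class 8. On the letter G that is G#.

G#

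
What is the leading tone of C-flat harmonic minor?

Bb

The Cb harmonic minor scale runs Cb Db Ebb Fb Gb Abb Bb.
Degree 7 is Bb.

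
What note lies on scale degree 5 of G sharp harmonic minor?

The G# harmonic minor scale runs G# A# B C# D# E F##.
Degree 5 is D#.

D#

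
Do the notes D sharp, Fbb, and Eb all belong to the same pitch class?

D# is pitch class 3; Fbb is pitch class 3; Eb is pitch class 3.
All spellings map to pitch class 3, so they are enharmonically equivalent.

Yes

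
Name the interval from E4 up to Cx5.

augmented sixth

Counting letters E–F–G–A–B–C gives a sixth.
E→C## = 10 semitones, 1 wider than the major sixth (9), so augmented.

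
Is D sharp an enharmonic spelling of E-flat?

Yes

D# is pitch class 3; Eb is pitch class 3.
All spellings map to pitch class 3, so they are enharmonically equivalent.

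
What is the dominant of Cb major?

The Cb major scale runs Cb Db Eb Fb Gb Ab Bb.
Degree 5 is Gb.

Gb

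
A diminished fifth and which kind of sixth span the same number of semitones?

A diminished fifth spans 6 semitones.
A sixth spanning 6 semitones is doubly diminished (the major sixth is 9).

doubly diminished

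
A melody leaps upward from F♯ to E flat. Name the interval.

Counting letters F–G–A–B–C–D–E gives a seventh.
F#→Eb = 9 semitones, 2 narrower than the major seventh (11), so diminished.

diminished seventh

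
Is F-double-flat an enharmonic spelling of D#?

Fbb = pitch class 3 and D# = pitch class 3 — the same pitch class, so they are enharmonic equivalents.

Yes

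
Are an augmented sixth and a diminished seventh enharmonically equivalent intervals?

No

An augmented sixth spans 10 semitones; a diminished seventh spans 9.
The spans differ, so they are not enharmonic equivalents.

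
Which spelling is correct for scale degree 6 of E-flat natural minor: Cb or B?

Each scale degree takes a distinct letter name. Degree 6 of a scale on E must use the letter C.
Cb and B are enharmonically the same pitch, but only Cb uses the letter C, so it is the correct spelling here.

Cb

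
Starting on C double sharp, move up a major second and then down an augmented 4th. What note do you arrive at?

A major second up from C## is D## (letter D, 2 semitones up).
An augmented fourth down from D## is A# (letter A, 6 semitones down).

A#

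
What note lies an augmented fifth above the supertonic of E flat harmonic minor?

C#

The supertonic of Eb harmonic minor is F.
An augmented fifth (8 semitones) above F lands on the letter C, giving C#.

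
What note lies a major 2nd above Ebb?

E up a major second is F#, so the target letter is F.
From Ebb, a major second is 2 semitones up: Fb.

Fb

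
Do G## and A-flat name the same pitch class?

No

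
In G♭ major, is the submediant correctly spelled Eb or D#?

Each scale degree takes a distinct letter name. Degree 6 of a scale on G must use the letter E.
Eb and D# are enharmonically the same pitch, but only Eb uses the letter E, so it is the correct spelling here.

Eb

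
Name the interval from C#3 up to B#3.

major seventh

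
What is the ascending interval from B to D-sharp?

major third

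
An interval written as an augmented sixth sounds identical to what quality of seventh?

An augmented sixth spans 10 semitones.
A seventh spanning 10 semitones is minor (the major seventh is 11).

minor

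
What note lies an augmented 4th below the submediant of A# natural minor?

The submediant of A# natural minor is F#.
An augmented fourth (6 semitones) below F# lands on the letter C, giving C.

C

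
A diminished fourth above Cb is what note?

C up a perfect fourth is F, so the target letter is F.
From Cb, a diminished fourth is 4 semitones up: Fbb.

Fbb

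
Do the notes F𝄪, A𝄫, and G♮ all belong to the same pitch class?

Yes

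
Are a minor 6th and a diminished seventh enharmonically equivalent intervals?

No

A minor sixth spans 8 semitones; a diminished seventh spans 9.
The spans differ, so they are not enharmonic equivalents.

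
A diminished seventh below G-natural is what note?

A#

G down a major seventh is Ab, so the target letter is A.
From G, a diminished seventh is 9 semitones down: A#.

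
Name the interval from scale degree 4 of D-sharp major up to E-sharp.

major sixth

Scale degree 4 of D# major is G#.
G# up to E#: letters G→E make it a sixth; 9 semitones makes it major.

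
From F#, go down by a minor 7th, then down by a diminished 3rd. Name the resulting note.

E##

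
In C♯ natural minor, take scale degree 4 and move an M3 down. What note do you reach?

Scale degree 4 of C# natural minor is F#.
A major third (4 semitones) below F# lands on the letter D, giving D.

D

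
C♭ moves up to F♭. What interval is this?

perfect fourth

Counting letters C–D–E–F gives a fourth.
Cb→Fb = 5 semitones, exactly the perfect fourth.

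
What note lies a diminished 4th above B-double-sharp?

A fourth above B lands on the letter E.
A diminished fourth spans 4 semitones, so B## moves to pitch class 5. On the letter E that is E#.

E#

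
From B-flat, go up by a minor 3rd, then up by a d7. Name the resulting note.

A minor third up from Bb is Db (letter D, 3 semitones up).
A diminished seventh up from Db is Cbb (letter C, 9 semitones up).

Cbb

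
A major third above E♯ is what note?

A third above E lands on the letter G.
A major third spans 4 semitones, so E# moves to pitch class 9. On the letter G that is G##.

G##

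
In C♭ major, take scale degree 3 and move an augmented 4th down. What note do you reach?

Bbb

Scale degree 3 of Cb major is Eb.
An augmented fourth (6 semitones) below Eb lands on the letter B, giving Bbb.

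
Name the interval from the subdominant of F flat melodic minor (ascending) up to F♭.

The subdominant of Fb melodic minor (ascending) is Bbb.
Bbb up to Fb: letters B→F make it a fifth; 7 semitones makes it perfect.

perfect fifth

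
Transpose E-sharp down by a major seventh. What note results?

E down a major seventh is F, so the target letter is F.
From E#, a major seventh is 11 semitones down: F#.

F#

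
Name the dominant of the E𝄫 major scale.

Bbb

The Ebb major scale runs Ebb Fb Gb Abb Bbb Cb Db.
Degree 5 is Bbb.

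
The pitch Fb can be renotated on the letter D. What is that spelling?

Fb is pitch class 4. The letter D alone is pitch class 2.
To reach pitch class 4 from D requires an offset of +2 semitones, i.e. double sharp: D##.

D##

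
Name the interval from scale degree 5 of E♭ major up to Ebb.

Scale degree 5 of Eb major is Bb.
Bb up to Ebb: letters B→E make it a fourth; 4 semitones makes it diminished.

diminished fourth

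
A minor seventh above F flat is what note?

Ebb

A seventh above F lands on the letter E.
A minor seventh spans 10 semitones, so Fb moves to pitch class 2. On the letter E that is Ebb.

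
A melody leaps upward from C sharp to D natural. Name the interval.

minor second

Counting letters C–D gives a second.
C#→D = 1 semitone, 1 narrower than the major second (2), so minor.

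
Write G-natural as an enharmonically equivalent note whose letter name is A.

Plain A sits 2 semitones above G, so on the letter A the same pitch needs a double flat: Abb.

Abb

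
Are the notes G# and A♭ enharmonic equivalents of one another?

G# = pitch class 8 and Ab = pitch class 8 — the same pitch class, so they are enharmonic equivalents.

Yes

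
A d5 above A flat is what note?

Ebb

A up a perfect fifth is E, so the target letter is E.
From Ab, a diminished fifth is 6 semitones up: Ebb.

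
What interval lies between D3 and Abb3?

doubly diminished fifth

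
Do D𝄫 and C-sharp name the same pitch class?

Two spellings are enharmonically equivalent only if they share a pitch class.
Here Dbb → 0, C# → 1; 0 ≠ 1, so they are not.

No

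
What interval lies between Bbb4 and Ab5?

major seventh

Counting letters B–C–D–E–F–G–A gives a seventh.
Bbb→Ab = 11 semitones, exactly the major seventh.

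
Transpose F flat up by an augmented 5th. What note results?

A fifth above F lands on the letter C.
An augmented fifth spans 8 semitones, so Fb moves to pitch class 0. On the letter C that is C.

C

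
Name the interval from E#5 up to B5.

The letter names run E→B, a span of 4 letter steps, so the interval is some kind of fifth.
E# to B is 6 semitones. A perfect fifth is 7, so 6 makes it diminished.

diminished fifth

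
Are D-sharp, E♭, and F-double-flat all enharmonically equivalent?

Yes

D# = pitch class 3 and Eb = pitch class 3 and Fbb = pitch class 3 — the same pitch class, so they are enharmonic equivalents.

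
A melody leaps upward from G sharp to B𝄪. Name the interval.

augmented third

Counting letters G–A–B gives a third.
G#→B## = 5 semitones, 1 wider than the major third (4), so augmented.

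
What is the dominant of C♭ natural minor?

The Cb natural minor scale runs Cb Db Ebb Fb Gb Abb Bbb.
Degree 5 is Gb.

Gb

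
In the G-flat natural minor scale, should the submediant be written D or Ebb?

Ebb

Each scale degree takes a distinct letter name. Degree 6 of a scale on G must use the letter E.
Ebb and D are enharmonically the same pitch, but only Ebb uses the letter E, so it is the correct spelling here.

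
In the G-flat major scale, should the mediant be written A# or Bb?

Bb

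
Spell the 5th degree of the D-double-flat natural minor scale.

Degree 5 takes the letter 4 steps above D, which is A.
In natural minor, degree 5 sits 7 semitones above the tonic. Dbb + 7 semitones is pitch class 7, spelled on A as Abb.

Abb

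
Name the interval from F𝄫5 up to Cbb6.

perfect fifth

The letter names run F→C, a span of 4 letter steps, so the interval is some kind of fifth.
Fbb to Cbb is 7 semitones. A perfect fifth is 7, so 7 makes it perfect.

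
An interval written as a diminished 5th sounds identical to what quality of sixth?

doubly diminished

A diminished fifth spans 6 semitones.
A sixth spanning 6 semitones is doubly diminished (the major sixth is 9).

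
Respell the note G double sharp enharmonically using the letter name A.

A

Plain A sits at the same pitch as G##, so on the letter A the same pitch needs a natural: A.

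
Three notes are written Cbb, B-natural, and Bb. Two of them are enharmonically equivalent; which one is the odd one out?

B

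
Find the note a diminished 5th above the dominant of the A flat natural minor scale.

The dominant of Ab natural minor is Eb.
A diminished fifth (6 semitones) above Eb lands on the letter B, giving Bbb.

Bbb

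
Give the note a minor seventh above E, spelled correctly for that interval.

E up a major seventh is D#, so the target letter is D.
From E, a minor seventh is 10 semitones up: D.

D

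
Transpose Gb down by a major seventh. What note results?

A seventh below G lands on the letter A.
A major seventh spans 11 semitones, so Gb moves to pitch class 7. On the letter A that is Abb.

Abb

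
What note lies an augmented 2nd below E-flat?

Dbb

E down a major second is D, so the target letter is D.
From Eb, an augmented second is 3 semitones down: Dbb.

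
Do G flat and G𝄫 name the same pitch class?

Gb is pitch class 6; Gbb is pitch class 5.
The pitch classes differ (6 vs. 5), so they are not enharmonic equivalents.

No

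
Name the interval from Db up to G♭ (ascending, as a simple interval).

perfect fourth

The letter names run D→G, a span of 3 letter steps, so the interval is some kind of fourth.
Db to Gb is 5 semitones. A perfect fourth is 5, so 5 makes it perfect.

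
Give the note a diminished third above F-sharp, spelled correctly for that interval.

Ab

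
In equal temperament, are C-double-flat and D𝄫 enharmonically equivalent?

No

Cbb is pitch class 10; Dbb is pitch class 0.
The pitch classes differ (10 vs. 0), so they are not enharmonic equivalents.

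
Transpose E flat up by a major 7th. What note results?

A seventh above E lands on the letter D.
A major seventh spans 11 semitones, so Eb moves to pitch class 2. On the letter D that is D.

D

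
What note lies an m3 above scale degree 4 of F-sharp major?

D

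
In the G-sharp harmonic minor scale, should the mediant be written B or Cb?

Each scale degree takes a distinct letter name. Degree 3 of a scale on G must use the letter B.
B and Cb are enharmonically the same pitch, but only B uses the letter B, so it is the correct spelling here.

B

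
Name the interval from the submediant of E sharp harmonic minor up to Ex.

The submediant of E# harmonic minor is C#.
C# up to E##: letters C→E make it a third; 5 semitones makes it augmented.

augmented third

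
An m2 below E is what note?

D#

A second below E lands on the letter D.
A minor second spans 1 semitone, so E moves to pitch class 3. On the letter D that is D#.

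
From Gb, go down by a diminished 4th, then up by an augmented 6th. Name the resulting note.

B#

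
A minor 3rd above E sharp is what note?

A third above E lands on the letter G.
A minor third spans 3 semitones, so E# moves to pitch class 8. On the letter G that is G#.

G#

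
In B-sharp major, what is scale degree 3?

D##

Degree 3 takes the letter 2 steps above B, which is D.
In major, degree 3 sits 4 semitones above the tonic. B# + 4 semitones is pitch class 4, spelled on D as D##.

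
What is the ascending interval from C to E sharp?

Counting letters C–D–E gives a third.
C→E# = 5 semitones, 1 wider than the major third (4), so augmented.

augmented third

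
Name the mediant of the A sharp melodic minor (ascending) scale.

C#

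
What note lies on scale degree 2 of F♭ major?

Gb

The Fb major scale runs Fb Gb Ab Bbb Cb Db Eb.
Degree 2 is Gb.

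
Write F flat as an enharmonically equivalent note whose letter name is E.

Fb is pitch class 4. The letter E alone is pitch class 4.
Pitch class 4 on E needs no accidental: E.

E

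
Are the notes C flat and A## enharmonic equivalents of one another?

Yes

Cb is pitch class 11; A## is pitch class 11.
All spellings map to pitch class 11, so they are enharmonically equivalent.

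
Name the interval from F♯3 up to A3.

minor third

The letter names run F→A, a span of 2 letter steps, so the interval is some kind of third.
F# to A is 3 semitones. A major third is 4, so 3 makes it minor.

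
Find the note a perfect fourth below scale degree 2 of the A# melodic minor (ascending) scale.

Scale degree 2 of A# melodic minor (ascending) is B#.
A perfect fourth (5 semitones) below B# lands on the letter F, giving F##.

F##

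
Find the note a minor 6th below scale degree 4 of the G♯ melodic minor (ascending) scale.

E#

Scale degree 4 of G# melodic minor (ascending) is C#.
A minor sixth (8 semitones) below C# lands on the letter E, giving E#.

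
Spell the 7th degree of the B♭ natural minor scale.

Degree 7 takes the letter 6 steps above B, which is A.
In natural minor, degree 7 sits 10 semitones above the tonic. Bb + 10 semitones is pitch class 8, spelled on A as Ab.

Ab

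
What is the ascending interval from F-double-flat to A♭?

augmented third

The letter names run F→A, a span of 2 letter steps, so the interval is some kind of third.
Fbb to Ab is 5 semitones. A major third is 4, so 5 makes it augmented.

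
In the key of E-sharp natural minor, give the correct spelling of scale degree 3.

G#

The E# natural minor scale runs E# F## G# A# B# C# D#.
Degree 3 is G#.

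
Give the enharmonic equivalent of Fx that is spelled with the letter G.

Plain G sits at the same pitch as F##, so on the letter G the same pitch needs a natural: G.

G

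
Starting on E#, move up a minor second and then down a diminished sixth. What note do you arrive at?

A##

A minor second up from E# is F# (letter F, 1 semitone up).
A diminished sixth down from F# is A## (letter A, 7 semitones down).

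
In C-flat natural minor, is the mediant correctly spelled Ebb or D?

Ebb

Each scale degree takes a distinct letter name. Degree 3 of a scale on C must use the letter E.
Ebb and D are enharmonically the same pitch, but only Ebb uses the letter E, so it is the correct spelling here.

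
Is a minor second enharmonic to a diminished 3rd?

No

A minor second spans 1 semitone; a diminished third spans 2.
The spans differ, so they are not enharmonic equivalents.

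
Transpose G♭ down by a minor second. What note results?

G down a major second is F, so the target letter is F.
From Gb, a minor second is 1 semitone down: F.

F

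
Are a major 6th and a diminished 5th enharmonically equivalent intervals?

No

A major sixth spans 9 semitones; a diminished fifth spans 6.
The spans differ, so they are not enharmonic equivalents.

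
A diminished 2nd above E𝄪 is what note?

F#

E up a major second is F#, so the target letter is F.
From E##, a diminished second is 0 semitones up: F#.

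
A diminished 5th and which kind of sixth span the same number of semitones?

doubly diminished

A diminished fifth spans 6 semitones.
A sixth spanning 6 semitones is doubly diminished (the major sixth is 9).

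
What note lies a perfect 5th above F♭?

Cb

F up a perfect fifth is C, so the target letter is C.
From Fb, a perfect fifth is 7 semitones up: Cb.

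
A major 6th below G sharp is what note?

G down a major sixth is Bb, so the target letter is B.
From G#, a major sixth is 9 semitones down: B.

B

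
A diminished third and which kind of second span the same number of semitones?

major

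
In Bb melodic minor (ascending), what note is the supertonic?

The Bb melodic minor (ascending) scale runs Bb C Db Eb F G A.
Degree 2 is C.

C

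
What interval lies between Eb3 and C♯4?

augmented sixth

The letter names run E→C, a span of 5 letter steps, so the interval is some kind of sixth.
Eb to C# is 10 semitones. A major sixth is 9, so 10 makes it augmented.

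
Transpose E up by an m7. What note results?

E up a major seventh is D#, so the target letter is D.
From E, a minor seventh is 10 semitones up: D.

D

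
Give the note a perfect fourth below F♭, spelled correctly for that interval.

F down a perfect fourth is C, so the target letter is C.
From Fb, a perfect fourth is 5 semitones down: Cb.

Cb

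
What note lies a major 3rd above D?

A third above D lands on the letter F.
A major third spans 4 semitones, so D moves to pitch class 6. On the letter F that is F#.

F#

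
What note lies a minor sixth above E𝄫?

A sixth above E lands on the letter C.
A minor sixth spans 8 semitones, so Ebb moves to pitch class 10. On the letter C that is Cbb.

Cbb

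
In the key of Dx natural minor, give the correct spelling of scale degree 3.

Degree 3 takes the letter 2 steps above D, which is F.
In natural minor, degree 3 sits 3 semitones above the tonic. D## + 3 semitones is pitch class 7, spelled on F as F##.

F##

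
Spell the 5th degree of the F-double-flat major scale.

Cbb

Degree 5 takes the letter 4 steps above F, which is C.
In major, degree 5 sits 7 semitones above the tonic. Fbb + 7 semitones is pitch class 10, spelled on C as Cbb.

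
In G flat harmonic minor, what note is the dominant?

Db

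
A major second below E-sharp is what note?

D#

A second below E lands on the letter D.
A major second spans 2 semitones, so E# moves to pitch class 3. On the letter D that is D#.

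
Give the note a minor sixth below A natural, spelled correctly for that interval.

C#

A down a major sixth is C, so the target letter is C.
From A, a minor sixth is 8 semitones down: C#.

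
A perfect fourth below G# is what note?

D#

G down a perfect fourth is D, so the target letter is D.
From G#, a perfect fourth is 5 semitones down: D#.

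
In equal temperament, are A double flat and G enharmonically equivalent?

Yes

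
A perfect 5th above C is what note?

G

A fifth above C lands on the letter G.
A perfect fifth spans 7 semitones, so C moves to pitch class 7. On the letter G that is G.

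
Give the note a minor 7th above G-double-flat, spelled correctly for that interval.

A seventh above G lands on the letter F.
A minor seventh spans 10 semitones, so Gbb moves to pitch class 3. On the letter F that is Fbb.

Fbb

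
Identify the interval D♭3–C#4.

Counting letters D–E–F–G–A–B–C gives a seventh.
Db→C# = 12 semitones, 1 wider than the major seventh (11), so augmented.

augmented seventh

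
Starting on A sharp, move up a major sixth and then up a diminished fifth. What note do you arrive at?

C#

A major sixth up from A# is F## (letter F, 9 semitones up).
A diminished fifth up from F## is C# (letter C, 6 semitones up).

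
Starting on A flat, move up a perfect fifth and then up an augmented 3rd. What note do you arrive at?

G#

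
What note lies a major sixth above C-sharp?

C up a major sixth is A, so the target letter is A.
From C#, a major sixth is 9 semitones up: A#.

A#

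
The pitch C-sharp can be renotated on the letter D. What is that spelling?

C# is pitch class 1. The letter D alone is pitch class 2.
To reach pitch class 1 from D requires an offset of -1 semitone, i.e. flat: Db.

Db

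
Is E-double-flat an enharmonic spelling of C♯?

Two spellings are enharmonically equivalent only if they share a pitch class.
Here Ebb → 2, C# → 1; 1 ≠ 2, so they are not.

No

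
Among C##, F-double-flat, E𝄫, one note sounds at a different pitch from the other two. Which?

In 12-tone equal temperament, enharmonic equivalents share a pitch class. C## is pitch class 2; Fbb is pitch class 3; Ebb is pitch class 2.
C## and Ebb share pitch class 2, while Fbb is pitch class 3.

Fbb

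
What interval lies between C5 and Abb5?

The letter names run C→A, a span of 5 letter steps, so the interval is some kind of sixth.
C to Abb is 7 semitones. A major sixth is 9, so 7 makes it diminished.

diminished sixth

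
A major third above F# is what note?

A third above F lands on the letter A.
A major third spans 4 semitones, so F# moves to pitch class 10. On the letter A that is A#.

A#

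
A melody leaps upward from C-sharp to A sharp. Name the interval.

major sixth

Counting letters C–D–E–F–G–A gives a sixth.
C#→A# = 9 semitones, exactly the major sixth.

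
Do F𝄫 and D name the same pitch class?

No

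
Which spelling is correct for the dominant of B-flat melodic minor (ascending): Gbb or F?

Each scale degree takes a distinct letter name. Degree 5 of a scale on B must use the letter F.
F and Gbb are enharmonically the same pitch, but only F uses the letter F, so it is the correct spelling here.

F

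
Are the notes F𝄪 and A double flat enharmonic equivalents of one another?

Yes

F## = pitch class 7 and Abb = pitch class 7 — the same pitch class, so they are enharmonic equivalents.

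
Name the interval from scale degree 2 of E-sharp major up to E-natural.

diminished seventh

Scale degree 2 of E# major is F##.
F## up to E: letters F→E make it a seventh; 9 semitones makes it diminished.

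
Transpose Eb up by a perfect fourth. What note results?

E up a perfect fourth is A, so the target letter is A.
From Eb, a perfect fourth is 5 semitones up: Ab.

Ab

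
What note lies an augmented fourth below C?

Gb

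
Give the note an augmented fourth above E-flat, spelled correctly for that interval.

A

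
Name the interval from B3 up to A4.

minor seventh

Counting letters B–C–D–E–F–G–A gives a seventh.
B→A = 10 semitones, 1 narrower than the major seventh (11), so minor.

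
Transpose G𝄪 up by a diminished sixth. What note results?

E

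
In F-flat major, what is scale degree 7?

Eb

Degree 7 takes the letter 6 steps above F, which is E.
In major, degree 7 sits 11 semitones above the tonic. Fb + 11 semitones is pitch class 3, spelled on E as Eb.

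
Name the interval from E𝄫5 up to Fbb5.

The letter names run E→F, a span of 1 letter step, so the interval is some kind of second.
Ebb to Fbb is 1 semitone. A major second is 2, so 1 makes it minor.

minor second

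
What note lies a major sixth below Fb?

F down a major sixth is Ab, so the target letter is A.
From Fb, a major sixth is 9 semitones down: Abb.

Abb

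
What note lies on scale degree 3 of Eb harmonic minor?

The Eb harmonic minor scale runs Eb F Gb Ab Bb Cb D.
Degree 3 is Gb.

Gb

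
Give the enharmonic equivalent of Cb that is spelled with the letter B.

Cb is pitch class 11. The letter B alone is pitch class 11.
Pitch class 11 on B needs no accidental: B.

B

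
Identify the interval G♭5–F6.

major seventh

Counting letters G–A–B–C–D–E–F gives a seventh.
Gb→F = 11 semitones, exactly the major seventh.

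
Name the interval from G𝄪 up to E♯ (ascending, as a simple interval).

minor sixth

Counting letters G–A–B–C–D–E gives a sixth.
G##→E# = 8 semitones, 1 narrower than the major sixth (9), so minor.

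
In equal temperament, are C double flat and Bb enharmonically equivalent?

Cbb = pitch class 10 and Bb = pitch class 10 — the same pitch class, so they are enharmonic equivalents.

Yes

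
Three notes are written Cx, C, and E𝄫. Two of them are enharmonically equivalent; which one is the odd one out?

C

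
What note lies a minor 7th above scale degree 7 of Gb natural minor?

Scale degree 7 of Gb natural minor is Fb.
A minor seventh (10 semitones) above Fb lands on the letter E, giving Ebb.

Ebb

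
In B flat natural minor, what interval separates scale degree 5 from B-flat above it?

Scale degree 5 of Bb natural minor is F.
F up to Bb: letters F→B make it a fourth; 5 semitones makes it perfect.

perfect fourth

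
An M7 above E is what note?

D#

A seventh above E lands on the letter D.
A major seventh spans 11 semitones, so E moves to pitch class 3. On the letter D that is D#.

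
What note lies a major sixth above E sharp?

E up a major sixth is C#, so the target letter is C.
From E#, a major sixth is 9 semitones up: C##.

C##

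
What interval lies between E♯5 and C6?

diminished sixth

Counting letters E–F–G–A–B–C gives a sixth.
E#→C = 7 semitones, 2 narrower than the major sixth (9), so diminished.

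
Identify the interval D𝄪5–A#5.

Counting letters D–E–F–G–A gives a fifth.
D##→A# = 6 semitones, 1 narrower than the perfect fifth (7), so diminished.

diminished fifth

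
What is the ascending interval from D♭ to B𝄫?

minor sixth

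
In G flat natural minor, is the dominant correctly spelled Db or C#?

Each scale degree takes a distinct letter name. Degree 5 of a scale on G must use the letter D.
Db and C# are enharmonically the same pitch, but only Db uses the letter D, so it is the correct spelling here.

Db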